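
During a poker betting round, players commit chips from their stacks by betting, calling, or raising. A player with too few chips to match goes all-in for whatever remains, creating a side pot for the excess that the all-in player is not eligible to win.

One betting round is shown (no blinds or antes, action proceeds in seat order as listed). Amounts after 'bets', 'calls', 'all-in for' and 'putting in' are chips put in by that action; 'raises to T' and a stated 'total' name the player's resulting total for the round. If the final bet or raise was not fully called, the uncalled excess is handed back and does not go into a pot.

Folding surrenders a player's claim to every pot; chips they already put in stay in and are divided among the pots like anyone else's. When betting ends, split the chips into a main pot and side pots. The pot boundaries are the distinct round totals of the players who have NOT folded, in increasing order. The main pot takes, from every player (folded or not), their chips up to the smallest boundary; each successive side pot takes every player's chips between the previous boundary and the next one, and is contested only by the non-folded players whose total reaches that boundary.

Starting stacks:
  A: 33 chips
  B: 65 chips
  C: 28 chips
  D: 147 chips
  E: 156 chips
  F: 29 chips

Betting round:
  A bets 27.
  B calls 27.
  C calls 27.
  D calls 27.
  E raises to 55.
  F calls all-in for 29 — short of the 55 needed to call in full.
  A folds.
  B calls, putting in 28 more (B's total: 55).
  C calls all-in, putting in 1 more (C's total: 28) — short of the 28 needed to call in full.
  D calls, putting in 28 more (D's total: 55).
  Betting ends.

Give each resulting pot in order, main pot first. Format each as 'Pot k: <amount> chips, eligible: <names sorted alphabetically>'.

Pot 1: 167 chips, eligible: B, C, D, E, F
Pot 2: 4 chips, eligible: B, D, E, F
Pot 3: 78 chips, eligible: B, D, E

Derivation:
Contributions: A=27, B=55, C=28, D=55, E=55, F=29
Folded: A
Pot levels (distinct totals of non-folded players): 28, 29, 55
Layer 1-28: A 27 + B 28 + C 28 + D 28 + E 28 + F 28 = 167 chips; eligible B, C, D, E, F
Layer 29-29: 1 each from B, D, E, F = 1*4 = 4 chips; eligible B, D, E, F
Layer 30-55: 26 each from B, D, E = 26*3 = 78 chips; eligible B, D, E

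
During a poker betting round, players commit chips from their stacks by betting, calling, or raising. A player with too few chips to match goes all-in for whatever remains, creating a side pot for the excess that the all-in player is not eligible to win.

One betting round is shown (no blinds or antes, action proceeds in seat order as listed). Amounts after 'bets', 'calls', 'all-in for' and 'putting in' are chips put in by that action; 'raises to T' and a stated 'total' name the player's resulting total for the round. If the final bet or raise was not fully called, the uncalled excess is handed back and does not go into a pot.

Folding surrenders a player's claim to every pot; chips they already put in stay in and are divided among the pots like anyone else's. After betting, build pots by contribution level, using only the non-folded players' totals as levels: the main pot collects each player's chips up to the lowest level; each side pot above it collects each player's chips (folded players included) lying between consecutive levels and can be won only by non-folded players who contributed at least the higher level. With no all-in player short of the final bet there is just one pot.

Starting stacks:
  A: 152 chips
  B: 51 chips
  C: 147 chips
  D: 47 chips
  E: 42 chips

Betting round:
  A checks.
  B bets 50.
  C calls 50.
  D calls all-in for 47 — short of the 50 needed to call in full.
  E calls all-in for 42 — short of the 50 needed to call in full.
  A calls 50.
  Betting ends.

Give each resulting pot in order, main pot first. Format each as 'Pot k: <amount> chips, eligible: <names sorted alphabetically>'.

Pot 1: 210 chips, eligible: A, B, C, D, E
Pot 2: 20 chips, eligible: A, B, C, D
Pot 3: 9 chips, eligible: A, B, C

Derivation:
Contributions: A=50, B=50, C=50, D=47, E=42
Pot levels (distinct totals of non-folded players): 42, 47, 50
Layer 1-42: 42 each from A, B, C, D, E = 42*5 = 210 chips; eligible A, B, C, D, E
Layer 43-47: 5 each from A, B, C, D = 5*4 = 20 chips; eligible A, B, C, D
Layer 48-50: 3 each from A, B, C = 3*3 = 9 chips; eligible A, B, C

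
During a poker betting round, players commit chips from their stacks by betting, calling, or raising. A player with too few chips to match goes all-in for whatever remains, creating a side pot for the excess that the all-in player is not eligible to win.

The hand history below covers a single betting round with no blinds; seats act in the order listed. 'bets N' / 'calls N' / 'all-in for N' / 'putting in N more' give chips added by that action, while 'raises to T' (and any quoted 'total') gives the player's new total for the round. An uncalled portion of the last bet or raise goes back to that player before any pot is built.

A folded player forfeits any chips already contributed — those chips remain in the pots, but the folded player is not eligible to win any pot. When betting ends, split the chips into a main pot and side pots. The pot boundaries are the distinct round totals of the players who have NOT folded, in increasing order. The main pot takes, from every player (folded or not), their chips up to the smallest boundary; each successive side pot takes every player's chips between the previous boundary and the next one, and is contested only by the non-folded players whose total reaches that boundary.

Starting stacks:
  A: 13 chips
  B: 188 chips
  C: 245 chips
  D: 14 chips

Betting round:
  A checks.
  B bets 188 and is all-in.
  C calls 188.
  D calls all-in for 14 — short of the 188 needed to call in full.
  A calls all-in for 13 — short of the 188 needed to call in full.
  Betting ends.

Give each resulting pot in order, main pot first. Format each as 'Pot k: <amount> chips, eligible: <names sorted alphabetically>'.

Pot 1: 52 chips, eligible: A, B, C, D
Pot 2: 3 chips, eligible: B, C, D
Pot 3: 348 chips, eligible: B, C

Derivation:
Contributions: A=13, B=188, C=188, D=14
Pot levels (distinct totals of non-folded players): 13, 14, 188
Layer 1-13: 13 each from A, B, C, D = 13*4 = 52 chips; eligible A, B, C, D
Layer 14-14: 1 each from B, C, D = 1*3 = 3 chips; eligible B, C, D
Layer 15-188: 174 each from B, C = 174*2 = 348 chips; eligible B, C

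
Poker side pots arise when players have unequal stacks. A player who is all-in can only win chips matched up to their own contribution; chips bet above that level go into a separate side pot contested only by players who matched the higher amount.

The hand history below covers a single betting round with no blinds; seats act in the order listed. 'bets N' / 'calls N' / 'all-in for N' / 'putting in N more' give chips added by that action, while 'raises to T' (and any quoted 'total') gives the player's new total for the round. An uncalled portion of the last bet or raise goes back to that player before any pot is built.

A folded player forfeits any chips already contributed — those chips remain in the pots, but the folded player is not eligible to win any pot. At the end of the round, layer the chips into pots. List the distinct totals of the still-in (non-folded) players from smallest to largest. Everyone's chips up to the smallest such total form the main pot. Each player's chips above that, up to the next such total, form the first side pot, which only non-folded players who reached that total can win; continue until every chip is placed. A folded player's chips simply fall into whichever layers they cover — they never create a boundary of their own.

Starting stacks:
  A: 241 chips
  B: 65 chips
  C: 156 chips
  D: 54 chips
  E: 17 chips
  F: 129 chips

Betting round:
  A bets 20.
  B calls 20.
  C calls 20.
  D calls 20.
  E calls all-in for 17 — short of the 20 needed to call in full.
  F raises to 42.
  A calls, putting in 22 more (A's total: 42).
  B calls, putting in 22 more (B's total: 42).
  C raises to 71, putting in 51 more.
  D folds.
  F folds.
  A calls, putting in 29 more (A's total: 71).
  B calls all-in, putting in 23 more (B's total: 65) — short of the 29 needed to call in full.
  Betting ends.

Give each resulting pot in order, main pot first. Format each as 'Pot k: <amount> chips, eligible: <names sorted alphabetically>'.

Pot 1: 102 chips, eligible: A, B, C, E
Pot 2: 172 chips, eligible: A, B, C
Pot 3: 12 chips, eligible: A, C

Derivation:
Contributions: A=71, B=65, C=71, D=20, E=17, F=42
Folded: D, F
Pot levels (distinct totals of non-folded players): 17, 65, 71
Layer 1-17: 17 each from A, B, C, D, E, F = 17*6 = 102 chips; eligible A, B, C, E
Layer 18-65: A 48 + B 48 + C 48 + D 3 + F 25 = 172 chips; eligible A, B, C
Layer 66-71: 6 each from A, C = 6*2 = 12 chips; eligible A, C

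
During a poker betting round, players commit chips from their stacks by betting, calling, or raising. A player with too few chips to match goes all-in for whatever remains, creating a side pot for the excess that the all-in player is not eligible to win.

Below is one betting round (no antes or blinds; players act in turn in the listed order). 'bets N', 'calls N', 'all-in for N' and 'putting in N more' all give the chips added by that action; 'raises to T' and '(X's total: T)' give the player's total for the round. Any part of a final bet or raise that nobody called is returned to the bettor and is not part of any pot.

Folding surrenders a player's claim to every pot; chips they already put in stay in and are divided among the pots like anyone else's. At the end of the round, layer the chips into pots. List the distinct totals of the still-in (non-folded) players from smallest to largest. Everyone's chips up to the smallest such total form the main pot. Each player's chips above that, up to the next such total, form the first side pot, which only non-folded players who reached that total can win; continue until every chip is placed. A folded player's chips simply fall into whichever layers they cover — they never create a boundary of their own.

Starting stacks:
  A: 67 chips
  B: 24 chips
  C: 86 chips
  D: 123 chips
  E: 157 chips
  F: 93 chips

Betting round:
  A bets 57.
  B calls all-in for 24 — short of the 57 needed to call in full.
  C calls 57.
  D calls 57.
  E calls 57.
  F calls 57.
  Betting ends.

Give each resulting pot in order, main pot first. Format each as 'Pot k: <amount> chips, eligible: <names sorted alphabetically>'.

Contributions: A=57, B=24, C=57, D=57, E=57, F=57
Pot levels (distinct totals of non-folded players): 24, 57
Layer 1-24: 24 each from A, B, C, D, E, F = 24*6 = 144 chips; eligible A, B, C, D, E, F
Layer 25-57: 33 each from A, C, D, E, F = 33*5 = 165 chips; eligible A, C, D, E, F

Pot 1: 144 chips, eligible: A, B, C, D, E, F
Pot 2: 165 chips, eligible: A, C, D, E, F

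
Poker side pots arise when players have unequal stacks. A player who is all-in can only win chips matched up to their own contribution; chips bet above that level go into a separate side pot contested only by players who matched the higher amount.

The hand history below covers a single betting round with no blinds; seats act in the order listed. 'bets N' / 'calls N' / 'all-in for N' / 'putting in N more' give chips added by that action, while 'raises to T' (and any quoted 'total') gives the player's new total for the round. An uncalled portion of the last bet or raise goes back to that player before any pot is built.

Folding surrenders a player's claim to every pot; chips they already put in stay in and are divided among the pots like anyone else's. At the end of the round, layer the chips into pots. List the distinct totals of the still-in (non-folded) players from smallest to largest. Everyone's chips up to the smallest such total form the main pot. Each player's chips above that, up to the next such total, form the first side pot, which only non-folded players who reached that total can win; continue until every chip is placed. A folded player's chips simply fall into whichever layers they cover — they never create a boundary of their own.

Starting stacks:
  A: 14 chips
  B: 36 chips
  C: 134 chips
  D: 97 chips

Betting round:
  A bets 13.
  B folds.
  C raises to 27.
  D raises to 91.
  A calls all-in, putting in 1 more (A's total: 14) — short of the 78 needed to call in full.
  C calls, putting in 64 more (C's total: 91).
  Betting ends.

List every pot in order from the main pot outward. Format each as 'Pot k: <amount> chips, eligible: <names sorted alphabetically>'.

Contributions: A=14, C=91, D=91
Folded: B
Pot levels (distinct totals of non-folded players): 14, 91
Layer 1-14: 14 each from A, C, D = 14*3 = 42 chips; eligible A, C, D
Layer 15-91: 77 each from C, D = 77*2 = 154 chips; eligible C, D

Pot 1: 42 chips, eligible: A, C, D
Pot 2: 154 chips, eligible: C, D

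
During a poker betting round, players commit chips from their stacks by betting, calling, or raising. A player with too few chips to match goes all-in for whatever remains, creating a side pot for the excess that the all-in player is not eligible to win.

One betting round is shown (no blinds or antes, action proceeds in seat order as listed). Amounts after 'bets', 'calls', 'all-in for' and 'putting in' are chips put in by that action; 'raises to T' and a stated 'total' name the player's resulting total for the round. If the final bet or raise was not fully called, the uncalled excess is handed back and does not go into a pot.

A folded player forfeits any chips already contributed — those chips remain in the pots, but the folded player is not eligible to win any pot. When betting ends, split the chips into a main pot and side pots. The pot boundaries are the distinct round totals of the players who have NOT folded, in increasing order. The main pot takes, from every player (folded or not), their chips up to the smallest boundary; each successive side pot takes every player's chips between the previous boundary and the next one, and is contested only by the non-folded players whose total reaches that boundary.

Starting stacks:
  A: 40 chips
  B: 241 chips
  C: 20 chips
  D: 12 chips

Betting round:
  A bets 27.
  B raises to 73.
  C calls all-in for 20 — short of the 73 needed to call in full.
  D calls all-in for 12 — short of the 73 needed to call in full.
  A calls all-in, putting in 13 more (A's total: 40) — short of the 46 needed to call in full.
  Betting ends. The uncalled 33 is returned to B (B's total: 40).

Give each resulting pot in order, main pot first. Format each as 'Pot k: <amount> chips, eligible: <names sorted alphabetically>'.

Contributions (after 33 returned to B): A=40, B=40, C=20, D=12
Pot levels (distinct totals of non-folded players): 12, 20, 40
Layer 1-12: 12 each from A, B, C, D = 12*4 = 48 chips; eligible A, B, C, D
Layer 13-20: 8 each from A, B, C = 8*3 = 24 chips; eligible A, B, C
Layer 21-40: 20 each from A, B = 20*2 = 40 chips; eligible A, B

Pot 1: 48 chips, eligible: A, B, C, D
Pot 2: 24 chips, eligible: A, B, C
Pot 3: 40 chips, eligible: A, B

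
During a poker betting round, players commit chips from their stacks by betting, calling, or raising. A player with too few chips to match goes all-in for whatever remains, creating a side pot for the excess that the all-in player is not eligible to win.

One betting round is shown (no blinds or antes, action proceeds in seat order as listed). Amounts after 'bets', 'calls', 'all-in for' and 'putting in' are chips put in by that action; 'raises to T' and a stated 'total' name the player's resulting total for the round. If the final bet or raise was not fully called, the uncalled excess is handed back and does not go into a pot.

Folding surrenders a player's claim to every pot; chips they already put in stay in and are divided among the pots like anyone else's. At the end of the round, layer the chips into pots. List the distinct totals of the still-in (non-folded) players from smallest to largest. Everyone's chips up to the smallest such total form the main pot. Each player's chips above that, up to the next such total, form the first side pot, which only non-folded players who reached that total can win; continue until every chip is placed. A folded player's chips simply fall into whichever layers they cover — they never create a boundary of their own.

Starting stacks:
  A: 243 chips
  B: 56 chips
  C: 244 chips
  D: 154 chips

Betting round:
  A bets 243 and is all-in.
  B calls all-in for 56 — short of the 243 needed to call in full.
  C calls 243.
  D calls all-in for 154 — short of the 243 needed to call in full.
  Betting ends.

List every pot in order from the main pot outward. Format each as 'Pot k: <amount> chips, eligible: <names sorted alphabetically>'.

Pot 1: 224 chips, eligible: A, B, C, D
Pot 2: 294 chips, eligible: A, C, D
Pot 3: 178 chips, eligible: A, C

Derivation:
Contributions: A=243, B=56, C=243, D=154
Pot levels (distinct totals of non-folded players): 56, 154, 243
Layer 1-56: 56 each from A, B, C, D = 56*4 = 224 chips; eligible A, B, C, D
Layer 57-154: 98 each from A, C, D = 98*3 = 294 chips; eligible A, C, D
Layer 155-243: 89 each from A, C = 89*2 = 178 chips; eligible A, C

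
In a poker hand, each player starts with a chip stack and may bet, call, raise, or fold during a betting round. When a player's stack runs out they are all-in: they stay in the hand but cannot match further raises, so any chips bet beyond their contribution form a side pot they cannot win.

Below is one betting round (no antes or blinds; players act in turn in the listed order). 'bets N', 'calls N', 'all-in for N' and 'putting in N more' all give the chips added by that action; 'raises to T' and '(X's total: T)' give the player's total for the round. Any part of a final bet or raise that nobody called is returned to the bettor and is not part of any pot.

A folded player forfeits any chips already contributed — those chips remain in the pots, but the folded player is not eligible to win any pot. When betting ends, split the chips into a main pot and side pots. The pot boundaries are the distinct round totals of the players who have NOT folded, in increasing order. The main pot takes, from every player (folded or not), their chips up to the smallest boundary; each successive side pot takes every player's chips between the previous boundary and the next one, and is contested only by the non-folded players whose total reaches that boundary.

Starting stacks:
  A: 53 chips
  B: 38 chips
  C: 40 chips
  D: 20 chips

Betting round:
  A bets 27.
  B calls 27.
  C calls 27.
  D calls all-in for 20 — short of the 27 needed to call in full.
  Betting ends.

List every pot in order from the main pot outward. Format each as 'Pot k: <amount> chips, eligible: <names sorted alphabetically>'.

Pot 1: 80 chips, eligible: A, B, C, D
Pot 2: 21 chips, eligible: A, B, C

Derivation:
Contributions: A=27, B=27, C=27, D=20
Pot levels (distinct totals of non-folded players): 20, 27
Layer 1-20: 20 each from A, B, C, D = 20*4 = 80 chips; eligible A, B, C, D
Layer 21-27: 7 each from A, B, C = 7*3 = 21 chips; eligible A, B, C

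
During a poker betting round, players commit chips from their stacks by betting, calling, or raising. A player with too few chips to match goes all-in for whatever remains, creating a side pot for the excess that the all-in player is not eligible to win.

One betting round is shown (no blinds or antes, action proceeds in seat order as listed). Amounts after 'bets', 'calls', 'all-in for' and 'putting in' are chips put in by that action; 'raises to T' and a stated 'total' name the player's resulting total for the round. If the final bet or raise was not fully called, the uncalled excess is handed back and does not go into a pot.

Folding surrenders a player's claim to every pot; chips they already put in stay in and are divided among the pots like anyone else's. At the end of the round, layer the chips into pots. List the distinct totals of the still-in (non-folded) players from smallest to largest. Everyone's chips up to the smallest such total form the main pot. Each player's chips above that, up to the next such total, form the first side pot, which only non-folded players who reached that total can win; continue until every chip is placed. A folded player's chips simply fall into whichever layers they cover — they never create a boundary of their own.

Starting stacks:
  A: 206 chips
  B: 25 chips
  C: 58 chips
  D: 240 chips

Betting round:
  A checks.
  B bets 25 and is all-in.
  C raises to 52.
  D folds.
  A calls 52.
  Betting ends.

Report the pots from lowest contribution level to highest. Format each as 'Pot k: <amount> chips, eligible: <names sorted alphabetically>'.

Pot 1: 75 chips, eligible: A, B, C
Pot 2: 54 chips, eligible: A, C

Derivation:
Contributions: A=52, B=25, C=52
Folded: D
Pot levels (distinct totals of non-folded players): 25, 52
Layer 1-25: 25 each from A, B, C = 25*3 = 75 chips; eligible A, B, C
Layer 26-52: 27 each from A, C = 27*2 = 54 chips; eligible A, C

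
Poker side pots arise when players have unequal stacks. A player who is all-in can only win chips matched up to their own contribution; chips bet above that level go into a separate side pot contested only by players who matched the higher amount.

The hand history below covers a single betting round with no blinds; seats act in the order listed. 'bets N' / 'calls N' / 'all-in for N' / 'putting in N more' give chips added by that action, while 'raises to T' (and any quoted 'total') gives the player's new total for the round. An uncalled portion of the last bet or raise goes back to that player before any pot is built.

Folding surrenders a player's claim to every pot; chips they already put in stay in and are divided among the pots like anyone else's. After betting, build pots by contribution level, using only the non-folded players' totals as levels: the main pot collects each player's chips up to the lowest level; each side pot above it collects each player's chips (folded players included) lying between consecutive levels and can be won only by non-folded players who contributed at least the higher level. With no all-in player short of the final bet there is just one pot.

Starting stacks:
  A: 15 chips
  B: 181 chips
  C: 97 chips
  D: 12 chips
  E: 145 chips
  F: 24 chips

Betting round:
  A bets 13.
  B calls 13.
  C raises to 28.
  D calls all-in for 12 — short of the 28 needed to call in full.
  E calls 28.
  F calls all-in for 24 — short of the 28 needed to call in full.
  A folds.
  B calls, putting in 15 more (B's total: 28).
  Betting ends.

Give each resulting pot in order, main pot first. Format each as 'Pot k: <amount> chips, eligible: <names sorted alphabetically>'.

Pot 1: 72 chips, eligible: B, C, D, E, F
Pot 2: 49 chips, eligible: B, C, E, F
Pot 3: 12 chips, eligible: B, C, E

Derivation:
Contributions: A=13, B=28, C=28, D=12, E=28, F=24
Folded: A
Pot levels (distinct totals of non-folded players): 12, 24, 28
Layer 1-12: 12 each from A, B, C, D, E, F = 12*6 = 72 chips; eligible B, C, D, E, F
Layer 13-24: A 1 + B 12 + C 12 + E 12 + F 12 = 49 chips; eligible B, C, E, F
Layer 25-28: 4 each from B, C, E = 4*3 = 12 chips; eligible B, C, E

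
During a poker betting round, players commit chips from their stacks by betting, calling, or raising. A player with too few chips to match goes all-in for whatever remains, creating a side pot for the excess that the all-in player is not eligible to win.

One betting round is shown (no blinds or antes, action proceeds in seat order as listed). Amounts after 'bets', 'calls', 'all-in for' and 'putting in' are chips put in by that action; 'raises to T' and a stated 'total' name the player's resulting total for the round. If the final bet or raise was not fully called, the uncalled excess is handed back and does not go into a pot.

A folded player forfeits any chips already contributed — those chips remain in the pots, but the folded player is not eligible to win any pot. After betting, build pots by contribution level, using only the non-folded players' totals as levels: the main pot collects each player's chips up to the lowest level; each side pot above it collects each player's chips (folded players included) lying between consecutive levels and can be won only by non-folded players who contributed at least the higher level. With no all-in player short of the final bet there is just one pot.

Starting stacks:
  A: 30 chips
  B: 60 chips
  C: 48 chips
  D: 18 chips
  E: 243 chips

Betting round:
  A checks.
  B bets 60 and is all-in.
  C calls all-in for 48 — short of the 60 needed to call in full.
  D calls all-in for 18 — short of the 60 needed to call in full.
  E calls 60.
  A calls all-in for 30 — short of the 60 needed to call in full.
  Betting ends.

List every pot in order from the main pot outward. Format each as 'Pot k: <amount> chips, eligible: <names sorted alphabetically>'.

Contributions: A=30, B=60, C=48, D=18, E=60
Pot levels (distinct totals of non-folded players): 18, 30, 48, 60
Layer 1-18: 18 each from A, B, C, D, E = 18*5 = 90 chips; eligible A, B, C, D, E
Layer 19-30: 12 each from A, B, C, E = 12*4 = 48 chips; eligible A, B, C, E
Layer 31-48: 18 each from B, C, E = 18*3 = 54 chips; eligible B, C, E
Layer 49-60: 12 each from B, E = 12*2 = 24 chips; eligible B, E

Pot 1: 90 chips, eligible: A, B, C, D, E
Pot 2: 48 chips, eligible: A, B, C, E
Pot 3: 54 chips, eligible: B, C, E
Pot 4: 24 chips, eligible: B, E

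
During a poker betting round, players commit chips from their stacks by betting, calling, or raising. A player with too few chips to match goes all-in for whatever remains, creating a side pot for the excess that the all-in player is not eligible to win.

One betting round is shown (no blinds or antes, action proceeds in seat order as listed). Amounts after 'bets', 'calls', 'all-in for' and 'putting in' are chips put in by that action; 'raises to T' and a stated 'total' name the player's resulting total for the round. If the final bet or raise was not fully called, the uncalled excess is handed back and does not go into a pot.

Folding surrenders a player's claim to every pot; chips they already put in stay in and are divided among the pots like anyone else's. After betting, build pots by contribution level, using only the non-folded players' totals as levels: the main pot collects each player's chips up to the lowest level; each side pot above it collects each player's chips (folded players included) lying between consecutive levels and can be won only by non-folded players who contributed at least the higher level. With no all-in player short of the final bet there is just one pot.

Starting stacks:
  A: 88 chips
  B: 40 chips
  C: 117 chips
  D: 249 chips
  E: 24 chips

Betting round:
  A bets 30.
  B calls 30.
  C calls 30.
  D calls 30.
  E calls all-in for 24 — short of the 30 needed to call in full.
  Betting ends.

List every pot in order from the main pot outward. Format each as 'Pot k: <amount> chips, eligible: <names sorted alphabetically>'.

Pot 1: 120 chips, eligible: A, B, C, D, E
Pot 2: 24 chips, eligible: A, B, C, D

Derivation:
Contributions: A=30, B=30, C=30, D=30, E=24
Pot levels (distinct totals of non-folded players): 24, 30
Layer 1-24: 24 each from A, B, C, D, E = 24*5 = 120 chips; eligible A, B, C, D, E
Layer 25-30: 6 each from A, B, C, D = 6*4 = 24 chips; eligible A, B, C, D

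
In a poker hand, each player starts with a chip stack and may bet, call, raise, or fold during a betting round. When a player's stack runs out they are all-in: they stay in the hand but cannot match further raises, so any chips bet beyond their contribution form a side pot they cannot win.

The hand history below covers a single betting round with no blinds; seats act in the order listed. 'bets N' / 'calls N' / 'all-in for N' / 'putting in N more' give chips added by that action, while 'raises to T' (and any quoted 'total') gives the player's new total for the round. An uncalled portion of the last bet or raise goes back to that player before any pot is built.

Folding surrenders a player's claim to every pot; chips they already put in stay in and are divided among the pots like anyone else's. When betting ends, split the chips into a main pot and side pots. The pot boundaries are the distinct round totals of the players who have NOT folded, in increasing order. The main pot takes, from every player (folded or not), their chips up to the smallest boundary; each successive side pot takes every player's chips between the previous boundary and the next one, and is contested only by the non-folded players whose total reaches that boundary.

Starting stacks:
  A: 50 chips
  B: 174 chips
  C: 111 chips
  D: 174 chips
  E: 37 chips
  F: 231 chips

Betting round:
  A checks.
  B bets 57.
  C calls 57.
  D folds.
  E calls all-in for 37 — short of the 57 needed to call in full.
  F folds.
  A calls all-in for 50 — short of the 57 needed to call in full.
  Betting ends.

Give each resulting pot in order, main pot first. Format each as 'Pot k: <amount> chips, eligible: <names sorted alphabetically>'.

Contributions: A=50, B=57, C=57, E=37
Folded: D, F
Pot levels (distinct totals of non-folded players): 37, 50, 57
Layer 1-37: 37 each from A, B, C, E = 37*4 = 148 chips; eligible A, B, C, E
Layer 38-50: 13 each from A, B, C = 13*3 = 39 chips; eligible A, B, C
Layer 51-57: 7 each from B, C = 7*2 = 14 chips; eligible B, C

Pot 1: 148 chips, eligible: A, B, C, E
Pot 2: 39 chips, eligible: A, B, C
Pot 3: 14 chips, eligible: B, C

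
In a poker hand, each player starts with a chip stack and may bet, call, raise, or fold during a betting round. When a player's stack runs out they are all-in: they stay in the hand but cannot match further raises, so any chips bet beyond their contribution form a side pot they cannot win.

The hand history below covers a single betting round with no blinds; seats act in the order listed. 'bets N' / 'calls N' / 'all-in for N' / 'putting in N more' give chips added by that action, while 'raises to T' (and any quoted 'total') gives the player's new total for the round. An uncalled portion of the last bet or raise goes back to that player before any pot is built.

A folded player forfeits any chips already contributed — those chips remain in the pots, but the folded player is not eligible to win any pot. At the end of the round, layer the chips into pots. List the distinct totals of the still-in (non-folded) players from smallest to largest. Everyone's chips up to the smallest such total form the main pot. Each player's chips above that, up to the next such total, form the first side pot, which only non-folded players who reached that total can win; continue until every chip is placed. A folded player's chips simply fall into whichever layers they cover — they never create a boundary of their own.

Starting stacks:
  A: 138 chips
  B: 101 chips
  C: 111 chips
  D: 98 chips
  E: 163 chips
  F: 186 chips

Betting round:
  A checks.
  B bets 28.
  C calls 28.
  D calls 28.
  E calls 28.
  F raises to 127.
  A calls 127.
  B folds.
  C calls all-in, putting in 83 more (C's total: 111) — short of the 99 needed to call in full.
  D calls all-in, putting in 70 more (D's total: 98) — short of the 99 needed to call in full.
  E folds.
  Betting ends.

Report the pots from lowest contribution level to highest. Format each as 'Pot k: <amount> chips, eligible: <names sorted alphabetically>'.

Pot 1: 448 chips, eligible: A, C, D, F
Pot 2: 39 chips, eligible: A, C, F
Pot 3: 32 chips, eligible: A, F

Derivation:
Contributions: A=127, B=28, C=111, D=98, E=28, F=127
Folded: B, E
Pot levels (distinct totals of non-folded players): 98, 111, 127
Layer 1-98: A 98 + B 28 + C 98 + D 98 + E 28 + F 98 = 448 chips; eligible A, C, D, F
Layer 99-111: 13 each from A, C, F = 13*3 = 39 chips; eligible A, C, F
Layer 112-127: 16 each from A, F = 16*2 = 32 chips; eligible A, F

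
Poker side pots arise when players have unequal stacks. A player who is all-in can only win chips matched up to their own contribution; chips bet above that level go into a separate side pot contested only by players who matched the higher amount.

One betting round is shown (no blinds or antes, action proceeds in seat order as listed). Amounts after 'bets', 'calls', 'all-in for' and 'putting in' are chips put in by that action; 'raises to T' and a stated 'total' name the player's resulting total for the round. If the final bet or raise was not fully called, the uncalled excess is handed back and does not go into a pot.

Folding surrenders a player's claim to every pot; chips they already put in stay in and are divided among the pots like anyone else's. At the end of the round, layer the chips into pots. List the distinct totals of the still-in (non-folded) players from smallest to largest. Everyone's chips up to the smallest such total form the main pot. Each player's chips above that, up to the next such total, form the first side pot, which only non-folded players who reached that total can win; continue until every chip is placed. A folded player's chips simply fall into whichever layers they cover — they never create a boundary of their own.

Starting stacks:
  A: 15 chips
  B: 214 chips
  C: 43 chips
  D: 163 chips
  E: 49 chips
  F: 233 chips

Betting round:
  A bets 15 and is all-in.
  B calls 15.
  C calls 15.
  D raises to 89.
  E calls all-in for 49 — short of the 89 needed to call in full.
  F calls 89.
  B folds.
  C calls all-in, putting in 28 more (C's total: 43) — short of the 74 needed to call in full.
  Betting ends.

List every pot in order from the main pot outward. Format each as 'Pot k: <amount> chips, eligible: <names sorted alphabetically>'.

Pot 1: 90 chips, eligible: A, C, D, E, F
Pot 2: 112 chips, eligible: C, D, E, F
Pot 3: 18 chips, eligible: D, E, F
Pot 4: 80 chips, eligible: D, F

Derivation:
Contributions: A=15, B=15, C=43, D=89, E=49, F=89
Folded: B
Pot levels (distinct totals of non-folded players): 15, 43, 49, 89
Layer 1-15: 15 each from A, B, C, D, E, F = 15*6 = 90 chips; eligible A, C, D, E, F
Layer 16-43: 28 each from C, D, E, F = 28*4 = 112 chips; eligible C, D, E, F
Layer 44-49: 6 each from D, E, F = 6*3 = 18 chips; eligible D, E, F
Layer 50-89: 40 each from D, F = 40*2 = 80 chips; eligible D, F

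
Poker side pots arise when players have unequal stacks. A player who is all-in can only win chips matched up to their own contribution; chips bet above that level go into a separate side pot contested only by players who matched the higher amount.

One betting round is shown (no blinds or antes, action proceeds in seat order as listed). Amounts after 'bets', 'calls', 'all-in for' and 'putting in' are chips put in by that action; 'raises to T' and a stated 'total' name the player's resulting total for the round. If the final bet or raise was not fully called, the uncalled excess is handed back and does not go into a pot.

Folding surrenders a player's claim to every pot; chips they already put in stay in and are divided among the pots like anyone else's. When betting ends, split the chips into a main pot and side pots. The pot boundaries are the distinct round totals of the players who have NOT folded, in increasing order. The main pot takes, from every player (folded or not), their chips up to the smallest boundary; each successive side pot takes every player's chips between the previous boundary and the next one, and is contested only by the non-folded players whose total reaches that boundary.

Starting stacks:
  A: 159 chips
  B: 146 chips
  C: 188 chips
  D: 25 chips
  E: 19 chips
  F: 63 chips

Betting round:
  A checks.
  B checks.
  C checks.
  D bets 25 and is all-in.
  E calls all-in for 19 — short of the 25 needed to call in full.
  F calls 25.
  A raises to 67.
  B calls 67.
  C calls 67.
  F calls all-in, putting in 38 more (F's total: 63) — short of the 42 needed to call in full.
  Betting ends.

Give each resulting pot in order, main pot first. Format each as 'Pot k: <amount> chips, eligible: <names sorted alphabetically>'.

Pot 1: 114 chips, eligible: A, B, C, D, E, F
Pot 2: 30 chips, eligible: A, B, C, D, F
Pot 3: 152 chips, eligible: A, B, C, F
Pot 4: 12 chips, eligible: A, B, C

Derivation:
Contributions: A=67, B=67, C=67, D=25, E=19, F=63
Pot levels (distinct totals of non-folded players): 19, 25, 63, 67
Layer 1-19: 19 each from A, B, C, D, E, F = 19*6 = 114 chips; eligible A, B, C, D, E, F
Layer 20-25: 6 each from A, B, C, D, F = 6*5 = 30 chips; eligible A, B, C, D, F
Layer 26-63: 38 each from A, B, C, F = 38*4 = 152 chips; eligible A, B, C, F
Layer 64-67: 4 each from A, B, C = 4*3 = 12 chips; eligible A, B, C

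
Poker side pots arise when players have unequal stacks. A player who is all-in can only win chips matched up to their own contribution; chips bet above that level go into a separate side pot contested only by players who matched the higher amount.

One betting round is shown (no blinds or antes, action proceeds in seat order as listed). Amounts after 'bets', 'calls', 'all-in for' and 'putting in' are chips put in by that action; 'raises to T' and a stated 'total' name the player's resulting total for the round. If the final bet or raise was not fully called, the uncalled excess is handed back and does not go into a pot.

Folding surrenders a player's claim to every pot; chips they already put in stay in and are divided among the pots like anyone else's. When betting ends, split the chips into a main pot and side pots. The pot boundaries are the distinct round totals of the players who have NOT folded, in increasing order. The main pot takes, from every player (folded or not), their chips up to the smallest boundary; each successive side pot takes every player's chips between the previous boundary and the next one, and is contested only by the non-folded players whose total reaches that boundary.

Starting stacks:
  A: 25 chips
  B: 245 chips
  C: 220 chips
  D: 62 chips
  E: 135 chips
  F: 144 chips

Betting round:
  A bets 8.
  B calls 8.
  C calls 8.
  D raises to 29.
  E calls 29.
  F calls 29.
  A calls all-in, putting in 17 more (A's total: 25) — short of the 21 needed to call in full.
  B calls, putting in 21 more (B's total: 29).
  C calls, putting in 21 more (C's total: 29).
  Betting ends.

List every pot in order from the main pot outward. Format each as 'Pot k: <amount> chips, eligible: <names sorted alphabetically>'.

Pot 1: 150 chips, eligible: A, B, C, D, E, F
Pot 2: 20 chips, eligible: B, C, D, E, F

Derivation:
Contributions: A=25, B=29, C=29, D=29, E=29, F=29
Pot levels (distinct totals of non-folded players): 25, 29
Layer 1-25: 25 each from A, B, C, D, E, F = 25*6 = 150 chips; eligible A, B, C, D, E, F
Layer 26-29: 4 each from B, C, D, E, F = 4*5 = 20 chips; eligible B, C, D, E, F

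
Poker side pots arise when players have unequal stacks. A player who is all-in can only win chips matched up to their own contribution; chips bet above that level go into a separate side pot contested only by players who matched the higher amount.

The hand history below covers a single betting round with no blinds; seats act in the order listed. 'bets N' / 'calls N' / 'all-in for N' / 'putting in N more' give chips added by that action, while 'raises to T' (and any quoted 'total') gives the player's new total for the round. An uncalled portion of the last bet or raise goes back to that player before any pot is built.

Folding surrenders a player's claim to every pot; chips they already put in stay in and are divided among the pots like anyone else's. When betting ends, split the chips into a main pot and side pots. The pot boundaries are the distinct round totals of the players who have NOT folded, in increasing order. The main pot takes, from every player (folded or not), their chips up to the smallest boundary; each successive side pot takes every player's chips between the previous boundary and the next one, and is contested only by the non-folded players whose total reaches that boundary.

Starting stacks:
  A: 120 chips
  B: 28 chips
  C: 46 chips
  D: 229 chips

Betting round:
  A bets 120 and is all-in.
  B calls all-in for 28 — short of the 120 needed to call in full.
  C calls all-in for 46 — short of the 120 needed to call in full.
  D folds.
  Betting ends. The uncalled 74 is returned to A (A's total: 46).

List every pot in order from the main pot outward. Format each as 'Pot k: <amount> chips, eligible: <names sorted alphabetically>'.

Pot 1: 84 chips, eligible: A, B, C
Pot 2: 36 chips, eligible: A, C

Derivation:
Contributions (after 74 returned to A): A=46, B=28, C=46
Folded: D
Pot levels (distinct totals of non-folded players): 28, 46
Layer 1-28: 28 each from A, B, C = 28*3 = 84 chips; eligible A, B, C
Layer 29-46: 18 each from A, C = 18*2 = 36 chips; eligible A, C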